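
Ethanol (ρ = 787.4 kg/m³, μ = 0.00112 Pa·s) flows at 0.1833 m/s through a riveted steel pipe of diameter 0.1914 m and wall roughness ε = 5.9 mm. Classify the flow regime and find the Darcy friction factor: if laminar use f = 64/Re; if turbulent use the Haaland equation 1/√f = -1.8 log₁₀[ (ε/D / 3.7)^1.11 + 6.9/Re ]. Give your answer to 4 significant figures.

Re = ρVD/μ = 787.4·0.1833·0.1914/0.00112 = 2.467e+04.
Re > 4000 → turbulent. ε/D = 0.0059/0.1914 = 0.0308; Haaland: 1/√f = -1.8 log₁₀[0.00492 + 0.00028] = 4.111, so f = 0.05916.

f ≈ 0.05916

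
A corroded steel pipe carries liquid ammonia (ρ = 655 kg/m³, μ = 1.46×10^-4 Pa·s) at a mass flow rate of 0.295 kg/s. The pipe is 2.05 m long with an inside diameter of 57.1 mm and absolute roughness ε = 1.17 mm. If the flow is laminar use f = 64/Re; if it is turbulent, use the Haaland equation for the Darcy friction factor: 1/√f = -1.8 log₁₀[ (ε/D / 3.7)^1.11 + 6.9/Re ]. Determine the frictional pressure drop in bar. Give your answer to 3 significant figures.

A = πD²/4 = π(0.0571)²/4 = 0.002561 m²; mean velocity V = ṁ/(ρA) = 0.295/(655 · 0.002561) = 0.1759 m/s.
Reynolds number Re = ρVD/μ = 655 · 0.1759 · 0.0571 / 0.000146 = 4.506e+04.
Re > 4000 → turbulent. Relative roughness ε/D = 0.00117/0.0571 = 0.0205. Haaland: 1/√f = -1.8 log₁₀[(0.0205/3.7)^1.11 + 6.9/4.506e+04] = -1.8 log₁₀[0.00313 + 0.000153] = 4.471, so f = 0.05002.
Darcy-Weisbach: ΔP = f(L/D)(ρV²/2) = 0.05002·(2.05/0.0571)·(655·0.1759²/2) = 0.05002·35.9·10.13 = 18.19 Pa.
ΔP = 18.19 Pa = 1.82×10^-4 bar.

ΔP ≈ 1.82×10^-4 bar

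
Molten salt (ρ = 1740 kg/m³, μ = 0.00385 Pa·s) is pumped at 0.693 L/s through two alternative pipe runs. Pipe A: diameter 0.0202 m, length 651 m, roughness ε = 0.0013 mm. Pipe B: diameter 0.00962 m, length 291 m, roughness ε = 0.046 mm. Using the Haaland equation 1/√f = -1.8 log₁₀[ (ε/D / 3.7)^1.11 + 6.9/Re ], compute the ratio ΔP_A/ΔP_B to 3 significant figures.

ΔP_A/ΔP_B ≈ 0.0443

Pipe A: V = Q/A = 0.000693/0.0003205 = 2.162 m/s; Re = 1.974e+04; ε/D = 6.44e-05; Haaland → f = 0.02593; ΔP_A = f(L/D)(ρV²/2) = 3.4e+06 Pa.
Pipe B: V = Q/A = 0.000693/7.268e-05 = 9.534 m/s; Re = 4.145e+04; ε/D = 0.00478; Haaland → f = 0.03205; ΔP_B = f(L/D)(ρV²/2) = 7.667e+07 Pa.
ΔP_A/ΔP_B = 3.4e+06/7.667e+07 = 0.0443.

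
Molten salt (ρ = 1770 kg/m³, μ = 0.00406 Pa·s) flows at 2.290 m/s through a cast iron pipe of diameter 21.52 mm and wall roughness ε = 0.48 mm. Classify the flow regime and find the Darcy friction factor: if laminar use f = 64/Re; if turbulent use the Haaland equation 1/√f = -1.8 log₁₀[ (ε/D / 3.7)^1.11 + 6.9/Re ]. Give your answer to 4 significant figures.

f ≈ 0.05248

Re = ρVD/μ = 1770·2.29·0.02152/0.00406 = 2.148e+04.
Re > 4000 → turbulent. ε/D = 0.00048/0.02152 = 0.0223; Haaland: 1/√f = -1.8 log₁₀[0.00344 + 0.000321] = 4.365, so f = 0.05248.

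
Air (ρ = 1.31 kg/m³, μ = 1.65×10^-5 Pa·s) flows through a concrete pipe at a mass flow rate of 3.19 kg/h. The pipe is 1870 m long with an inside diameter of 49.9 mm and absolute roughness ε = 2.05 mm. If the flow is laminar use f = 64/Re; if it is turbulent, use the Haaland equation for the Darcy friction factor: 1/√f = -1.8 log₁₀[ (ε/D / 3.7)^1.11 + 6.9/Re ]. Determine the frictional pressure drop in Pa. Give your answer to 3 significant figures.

ṁ = 3.19 kg/h = 3.19/3600 = 0.0008861 kg/s.
A = πD²/4 = π(0.0499)²/4 = 0.001956 m²; mean velocity V = ṁ/(ρA) = 0.0008861/(1.31 · 0.001956) = 0.3459 m/s.
Reynolds number Re = ρVD/μ = 1.31 · 0.3459 · 0.0499 / 1.65e-05 = 1370.
Re < 2300 → laminar flow, so f = 64/Re = 64/1370 = 0.04671 (the turbulent correlation is not needed).
Darcy-Weisbach: ΔP = f(L/D)(ρV²/2) = 0.04671·(1870/0.0499)·(1.31·0.3459²/2) = 0.04671·3.747e+04·0.07836 = 137.2 Pa.

ΔP ≈ 137 Pa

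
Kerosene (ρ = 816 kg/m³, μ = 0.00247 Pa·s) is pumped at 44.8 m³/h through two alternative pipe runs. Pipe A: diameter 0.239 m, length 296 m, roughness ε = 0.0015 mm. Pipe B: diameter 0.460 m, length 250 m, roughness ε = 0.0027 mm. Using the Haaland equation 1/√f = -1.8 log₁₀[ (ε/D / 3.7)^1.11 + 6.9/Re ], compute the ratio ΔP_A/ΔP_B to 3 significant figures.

Pipe A: V = Q/A = 0.01244/0.04486 = 0.2774 m/s; Re = 2.19e+04; ε/D = 6.28e-06; Haaland → f = 0.02518; ΔP_A = f(L/D)(ρV²/2) = 979 Pa.
Pipe B: V = Q/A = 0.01244/0.1662 = 0.07488 m/s; Re = 1.138e+04; ε/D = 5.87e-06; Haaland → f = 0.02982; ΔP_B = f(L/D)(ρV²/2) = 37.08 Pa.
ΔP_A/ΔP_B = 979/37.08 = 26.4.

ΔP_A/ΔP_B ≈ 26.4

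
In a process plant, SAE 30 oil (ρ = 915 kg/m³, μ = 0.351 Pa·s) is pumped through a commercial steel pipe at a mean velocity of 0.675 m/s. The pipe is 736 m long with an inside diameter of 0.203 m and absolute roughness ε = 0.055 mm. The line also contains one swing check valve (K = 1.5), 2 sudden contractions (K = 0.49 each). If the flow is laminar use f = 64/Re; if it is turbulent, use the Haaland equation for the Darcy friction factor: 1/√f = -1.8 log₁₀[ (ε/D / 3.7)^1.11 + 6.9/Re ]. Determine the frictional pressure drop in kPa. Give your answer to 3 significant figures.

Reynolds number Re = ρVD/μ = 915 · 0.675 · 0.203 / 0.351 = 357.2.
Re < 2300 → laminar flow, so f = 64/Re = 64/357.2 = 0.1792 (the turbulent correlation is not needed).
Total minor-loss coefficient ΣK = 1·1.5 + 2·0.49 = 2.48.
ΔP = [f·L/D + ΣK]·(ρV²/2) = [0.1792·736/0.203 + 2.48]·(915·0.675²/2) = [649.6 + 2.48]·208.4 = 1.359e+05 Pa.
ΔP = 1.359e+05 Pa = 136 kPa.

ΔP ≈ 136 kPa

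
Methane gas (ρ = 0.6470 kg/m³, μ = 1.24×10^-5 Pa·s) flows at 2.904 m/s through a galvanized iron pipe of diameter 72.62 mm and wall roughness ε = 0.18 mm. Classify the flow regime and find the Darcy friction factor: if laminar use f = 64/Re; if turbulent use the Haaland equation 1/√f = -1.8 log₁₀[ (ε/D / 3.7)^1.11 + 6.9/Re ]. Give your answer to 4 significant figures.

f ≈ 0.03355

Re = ρVD/μ = 0.647·2.904·0.07262/1.24e-05 = 1.1e+04.
Re > 4000 → turbulent. ε/D = 0.00018/0.07262 = 0.00248; Haaland: 1/√f = -1.8 log₁₀[0.0003 + 0.000627] = 5.459, so f = 0.03355.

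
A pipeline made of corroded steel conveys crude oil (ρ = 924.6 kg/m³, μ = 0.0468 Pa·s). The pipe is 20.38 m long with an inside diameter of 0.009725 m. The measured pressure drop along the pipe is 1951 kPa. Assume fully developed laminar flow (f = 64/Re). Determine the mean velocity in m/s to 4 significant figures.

V ≈ 6.046 m/s

For laminar flow, f = 64/Re with Re = ρVD/μ, so Darcy-Weisbach reduces to ΔP = 32μLV/D². Solving for V: V = ΔP·D²/(32μL) = 1.951e+06·(0.009725)²/(32·0.0468·20.38) = 6.046 m/s.
Check: Re = ρVD/μ = 924.6·6.046·0.009725/0.0468 = 1162 < 2300, so the laminar assumption holds.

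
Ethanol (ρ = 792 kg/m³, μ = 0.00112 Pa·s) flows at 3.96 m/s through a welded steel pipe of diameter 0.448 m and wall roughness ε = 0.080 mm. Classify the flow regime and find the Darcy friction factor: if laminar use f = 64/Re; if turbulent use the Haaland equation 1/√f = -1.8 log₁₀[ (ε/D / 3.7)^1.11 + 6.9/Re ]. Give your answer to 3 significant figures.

Re = ρVD/μ = 792·3.96·0.448/0.00112 = 1.255e+06.
Re > 4000 → turbulent. ε/D = 8e-05/0.448 = 0.000179; Haaland: 1/√f = -1.8 log₁₀[1.62e-05 + 5.5e-06] = 8.395, so f = 0.01419.

f ≈ 0.0142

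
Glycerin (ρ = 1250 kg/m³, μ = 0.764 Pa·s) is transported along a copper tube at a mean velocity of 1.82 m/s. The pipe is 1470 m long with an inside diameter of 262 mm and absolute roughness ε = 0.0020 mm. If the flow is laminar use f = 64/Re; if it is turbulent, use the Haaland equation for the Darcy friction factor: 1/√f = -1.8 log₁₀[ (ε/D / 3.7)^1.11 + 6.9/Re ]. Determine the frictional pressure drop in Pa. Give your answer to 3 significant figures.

Reynolds number Re = ρVD/μ = 1250 · 1.82 · 0.262 / 0.764 = 780.2.
Re < 2300 → laminar flow, so f = 64/Re = 64/780.2 = 0.08203 (the turbulent correlation is not needed).
Darcy-Weisbach: ΔP = f(L/D)(ρV²/2) = 0.08203·(1470/0.262)·(1250·1.82²/2) = 0.08203·5611·2070 = 9.529e+05 Pa.

ΔP ≈ 953000 Pa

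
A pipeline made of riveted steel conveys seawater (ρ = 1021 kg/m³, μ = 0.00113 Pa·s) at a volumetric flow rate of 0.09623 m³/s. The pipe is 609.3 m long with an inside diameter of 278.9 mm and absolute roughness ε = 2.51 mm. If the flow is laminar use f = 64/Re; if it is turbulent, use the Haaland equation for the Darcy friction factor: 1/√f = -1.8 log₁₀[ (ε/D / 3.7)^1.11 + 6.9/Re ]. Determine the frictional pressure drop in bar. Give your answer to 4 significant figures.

ΔP ≈ 1.019 bar

Cross-sectional area A = πD²/4 = π(0.2789)²/4 = 0.06109 m²; mean velocity V = Q/A = 0.09623/0.06109 = 1.575 m/s.
Reynolds number Re = ρVD/μ = 1021 · 1.575 · 0.2789 / 0.00113 = 3.969e+05.
Re > 4000 → turbulent. Relative roughness ε/D = 0.00251/0.2789 = 0.009. Haaland: 1/√f = -1.8 log₁₀[(0.009/3.7)^1.11 + 6.9/3.969e+05] = -1.8 log₁₀[0.00125 + 1.74e-05] = 5.212, so f = 0.03681.
Darcy-Weisbach: ΔP = f(L/D)(ρV²/2) = 0.03681·(609.3/0.2789)·(1021·1.575²/2) = 0.03681·2185·1267 = 1.019e+05 Pa.
ΔP = 1.019e+05 Pa = 1.019 bar.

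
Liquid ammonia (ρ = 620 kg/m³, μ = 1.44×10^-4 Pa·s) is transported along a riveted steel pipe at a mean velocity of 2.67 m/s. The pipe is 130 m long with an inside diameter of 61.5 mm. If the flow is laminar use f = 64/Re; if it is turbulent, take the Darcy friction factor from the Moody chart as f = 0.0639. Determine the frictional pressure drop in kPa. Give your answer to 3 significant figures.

Reynolds number Re = ρVD/μ = 620 · 2.67 · 0.0615 / 0.000144 = 7.07e+05.
Re > 4000 → turbulent; use the Moody-chart value f = 0.0639.
Darcy-Weisbach: ΔP = f(L/D)(ρV²/2) = 0.0639·(130/0.0615)·(620·2.67²/2) = 0.0639·2114·2210 = 2.985e+05 Pa.
ΔP = 2.985e+05 Pa = 299 kPa.

ΔP ≈ 299 kPa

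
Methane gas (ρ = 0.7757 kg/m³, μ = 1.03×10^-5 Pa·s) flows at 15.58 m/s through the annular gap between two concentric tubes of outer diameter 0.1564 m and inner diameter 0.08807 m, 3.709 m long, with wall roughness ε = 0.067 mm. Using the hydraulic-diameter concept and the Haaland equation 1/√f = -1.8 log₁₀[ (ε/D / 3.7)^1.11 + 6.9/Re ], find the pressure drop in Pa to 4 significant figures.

ΔP ≈ 114.3 Pa

Hydraulic diameter D_h = 4A/P = D_o - D_i = 0.1564 - 0.08807 = 0.06833 m.
Re = ρVD_h/μ = 0.7757·15.58·0.06833/1.03e-05 = 8.017e+04.
ε/D_h = 6.7e-05/0.06833 = 0.000981; Haaland gives 1/√f = -1.8 log₁₀[0.000107+8.61e-05] = 6.685, so f = 0.02237.
ΔP = f(L/D_h)(ρV²/2) = 0.02237·3.709/0.06833·94.15 = 114.3 Pa.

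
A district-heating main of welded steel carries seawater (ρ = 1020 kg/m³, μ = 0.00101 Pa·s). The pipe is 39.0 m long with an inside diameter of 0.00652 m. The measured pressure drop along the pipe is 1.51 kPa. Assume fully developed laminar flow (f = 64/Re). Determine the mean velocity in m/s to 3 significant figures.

For laminar flow, f = 64/Re with Re = ρVD/μ, so Darcy-Weisbach reduces to ΔP = 32μLV/D². Solving for V: V = ΔP·D²/(32μL) = 1510·(0.00652)²/(32·0.00101·39) = 0.05093 m/s.
Check: Re = ρVD/μ = 1020·0.05093·0.00652/0.00101 = 335.3 < 2300, so the laminar assumption holds.

V ≈ 0.0509 m/s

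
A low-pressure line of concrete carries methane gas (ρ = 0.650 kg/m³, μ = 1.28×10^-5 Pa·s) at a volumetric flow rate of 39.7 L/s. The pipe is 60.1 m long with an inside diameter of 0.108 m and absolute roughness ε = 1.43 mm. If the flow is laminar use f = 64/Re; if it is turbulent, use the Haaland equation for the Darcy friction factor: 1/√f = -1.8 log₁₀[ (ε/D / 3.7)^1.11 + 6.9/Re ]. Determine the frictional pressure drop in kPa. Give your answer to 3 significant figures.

ΔP ≈ 0.149 kPa

Q = 39.7 L/s = 39.7/1000 = 0.0397 m³/s.
Cross-sectional area A = πD²/4 = π(0.108)²/4 = 0.009161 m²; mean velocity V = Q/A = 0.0397/0.009161 = 4.334 m/s.
Reynolds number Re = ρVD/μ = 0.65 · 4.334 · 0.108 / 1.28e-05 = 2.377e+04.
Re > 4000 → turbulent. Relative roughness ε/D = 0.00143/0.108 = 0.0132. Haaland: 1/√f = -1.8 log₁₀[(0.0132/3.7)^1.11 + 6.9/2.377e+04] = -1.8 log₁₀[0.00193 + 0.00029] = 4.778, so f = 0.0438.
Darcy-Weisbach: ΔP = f(L/D)(ρV²/2) = 0.0438·(60.1/0.108)·(0.65·4.334²/2) = 0.0438·556.5·6.104 = 148.8 Pa.
ΔP = 148.8 Pa = 0.149 kPa.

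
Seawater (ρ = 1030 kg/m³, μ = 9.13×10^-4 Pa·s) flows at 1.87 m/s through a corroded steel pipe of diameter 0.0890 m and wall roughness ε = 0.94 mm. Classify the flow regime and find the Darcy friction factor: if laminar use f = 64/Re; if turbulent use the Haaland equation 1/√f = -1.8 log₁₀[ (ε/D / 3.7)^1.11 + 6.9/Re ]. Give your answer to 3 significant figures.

Re = ρVD/μ = 1030·1.87·0.089/0.000913 = 1.878e+05.
Re > 4000 → turbulent. ε/D = 0.00094/0.089 = 0.0106; Haaland: 1/√f = -1.8 log₁₀[0.0015 + 3.67e-05] = 5.065, so f = 0.03898.

f ≈ 0.0390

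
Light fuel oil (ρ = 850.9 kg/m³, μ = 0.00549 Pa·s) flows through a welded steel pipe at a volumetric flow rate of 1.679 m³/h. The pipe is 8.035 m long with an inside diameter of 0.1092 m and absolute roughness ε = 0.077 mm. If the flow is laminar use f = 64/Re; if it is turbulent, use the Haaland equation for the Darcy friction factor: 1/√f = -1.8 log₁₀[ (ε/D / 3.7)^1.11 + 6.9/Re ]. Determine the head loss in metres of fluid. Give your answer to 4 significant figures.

Q = 1.679 m³/h = 1.679/3600 = 0.0004664 m³/s.
Cross-sectional area A = πD²/4 = π(0.1092)²/4 = 0.009366 m²; mean velocity V = Q/A = 0.0004664/0.009366 = 0.0498 m/s.
Reynolds number Re = ρVD/μ = 850.9 · 0.0498 · 0.1092 / 0.00549 = 842.8.
Re < 2300 → laminar flow, so f = 64/Re = 64/842.8 = 0.07593 (the turbulent correlation is not needed).
Darcy-Weisbach: ΔP = f(L/D)(ρV²/2) = 0.07593·(8.035/0.1092)·(850.9·0.0498²/2) = 0.07593·73.58·1.055 = 5.895 Pa.
Head loss h_f = ΔP/(ρg) = 5.895/(850.9·9.81) = 7.062×10^-4 m.

h_f ≈ 7.062×10^-4 m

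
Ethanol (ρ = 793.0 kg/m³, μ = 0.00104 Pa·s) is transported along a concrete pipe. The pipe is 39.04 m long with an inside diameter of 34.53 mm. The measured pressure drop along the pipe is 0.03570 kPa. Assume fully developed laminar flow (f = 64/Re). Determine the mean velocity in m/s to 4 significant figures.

V ≈ 0.03276 m/s

For laminar flow, f = 64/Re with Re = ρVD/μ, so Darcy-Weisbach reduces to ΔP = 32μLV/D². Solving for V: V = ΔP·D²/(32μL) = 35.7·(0.03453)²/(32·0.00104·39.04) = 0.03276 m/s.
Check: Re = ρVD/μ = 793·0.03276·0.03453/0.00104 = 862.6 < 2300, so the laminar assumption holds.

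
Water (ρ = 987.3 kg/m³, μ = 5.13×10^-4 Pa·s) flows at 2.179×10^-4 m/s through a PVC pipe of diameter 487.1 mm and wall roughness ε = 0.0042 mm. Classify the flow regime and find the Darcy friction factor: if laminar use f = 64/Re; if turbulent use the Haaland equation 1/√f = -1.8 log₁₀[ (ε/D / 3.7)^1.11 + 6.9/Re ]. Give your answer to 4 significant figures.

f ≈ 0.3133

Re = ρVD/μ = 987.3·0.0002179·0.4871/0.000513 = 204.3.
Re < 2300 → laminar, so f = 64/Re = 0.3133 (roughness is irrelevant in laminar flow).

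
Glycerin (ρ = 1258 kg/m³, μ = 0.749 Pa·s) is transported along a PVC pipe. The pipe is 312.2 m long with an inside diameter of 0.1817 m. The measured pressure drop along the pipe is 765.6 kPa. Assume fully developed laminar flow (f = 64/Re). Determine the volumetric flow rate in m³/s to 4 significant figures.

For laminar flow, f = 64/Re with Re = ρVD/μ, so Darcy-Weisbach reduces to ΔP = 32μLV/D². Solving for V: V = ΔP·D²/(32μL) = 7.656e+05·(0.1817)²/(32·0.749·312.2) = 3.378 m/s.
Check: Re = ρVD/μ = 1258·3.378·0.1817/0.749 = 1031 < 2300, so the laminar assumption holds.
Q = V·A = 3.378·(π/4·0.1817²) = 0.08759 m³/s = 0.08759 m³/s.

Q ≈ 0.08759 m³/s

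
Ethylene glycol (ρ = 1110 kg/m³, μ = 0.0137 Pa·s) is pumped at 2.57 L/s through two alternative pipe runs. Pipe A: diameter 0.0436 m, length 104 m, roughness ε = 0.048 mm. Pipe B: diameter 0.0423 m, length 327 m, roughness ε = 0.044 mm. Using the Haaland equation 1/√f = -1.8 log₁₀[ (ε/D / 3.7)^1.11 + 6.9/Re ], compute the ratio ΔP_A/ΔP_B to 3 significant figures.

Pipe A: V = Q/A = 0.00257/0.001493 = 1.721 m/s; Re = 6081; ε/D = 0.0011; Haaland → f = 0.03668; ΔP_A = f(L/D)(ρV²/2) = 1.439e+05 Pa.
Pipe B: V = Q/A = 0.00257/0.001405 = 1.829 m/s; Re = 6268; ε/D = 0.00104; Haaland → f = 0.03631; ΔP_B = f(L/D)(ρV²/2) = 5.211e+05 Pa.
ΔP_A/ΔP_B = 1.439e+05/5.211e+05 = 0.276.

ΔP_A/ΔP_B ≈ 0.276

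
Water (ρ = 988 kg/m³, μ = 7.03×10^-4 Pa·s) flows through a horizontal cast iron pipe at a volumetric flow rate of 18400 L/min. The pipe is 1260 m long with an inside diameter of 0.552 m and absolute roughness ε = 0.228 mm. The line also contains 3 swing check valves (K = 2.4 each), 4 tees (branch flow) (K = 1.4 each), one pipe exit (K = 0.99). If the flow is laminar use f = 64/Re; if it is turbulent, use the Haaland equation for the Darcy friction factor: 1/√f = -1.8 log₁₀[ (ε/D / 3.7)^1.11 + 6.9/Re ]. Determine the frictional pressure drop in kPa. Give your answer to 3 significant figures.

Q = 18400 L/min = 18400/60000 = 0.3067 m³/s.
Cross-sectional area A = πD²/4 = π(0.552)²/4 = 0.2393 m²; mean velocity V = Q/A = 0.3067/0.2393 = 1.281 m/s.
Reynolds number Re = ρVD/μ = 988 · 1.281 · 0.552 / 0.000703 = 9.941e+05.
Re > 4000 → turbulent. Relative roughness ε/D = 0.000228/0.552 = 0.000413. Haaland: 1/√f = -1.8 log₁₀[(0.000413/3.7)^1.11 + 6.9/9.941e+05] = -1.8 log₁₀[4.1e-05 + 6.94e-06] = 7.774, so f = 0.01655.
Total minor-loss coefficient ΣK = 3·2.4 + 4·1.4 + 1·0.99 = 13.8.
ΔP = [f·L/D + ΣK]·(ρV²/2) = [0.01655·1260/0.552 + 13.8]·(988·1.281²/2) = [37.77 + 13.8]·811.2 = 4.182e+04 Pa.
ΔP = 4.182e+04 Pa = 41.8 kPa.

ΔP ≈ 41.8 kPa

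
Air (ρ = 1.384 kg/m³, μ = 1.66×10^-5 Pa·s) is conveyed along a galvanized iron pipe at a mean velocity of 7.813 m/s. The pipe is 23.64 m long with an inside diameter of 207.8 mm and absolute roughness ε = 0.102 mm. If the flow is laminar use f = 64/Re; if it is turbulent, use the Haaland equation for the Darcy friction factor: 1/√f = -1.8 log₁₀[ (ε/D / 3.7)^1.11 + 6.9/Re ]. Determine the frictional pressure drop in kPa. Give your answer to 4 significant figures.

ΔP ≈ 0.09283 kPa

Reynolds number Re = ρVD/μ = 1.384 · 7.813 · 0.2078 / 1.66e-05 = 1.354e+05.
Re > 4000 → turbulent. Relative roughness ε/D = 0.000102/0.2078 = 0.000491. Haaland: 1/√f = -1.8 log₁₀[(0.000491/3.7)^1.11 + 6.9/1.354e+05] = -1.8 log₁₀[4.97e-05 + 5.1e-05] = 7.195, so f = 0.01932.
Darcy-Weisbach: ΔP = f(L/D)(ρV²/2) = 0.01932·(23.64/0.2078)·(1.384·7.813²/2) = 0.01932·113.8·42.24 = 92.83 Pa.
ΔP = 92.83 Pa = 0.09283 kPa.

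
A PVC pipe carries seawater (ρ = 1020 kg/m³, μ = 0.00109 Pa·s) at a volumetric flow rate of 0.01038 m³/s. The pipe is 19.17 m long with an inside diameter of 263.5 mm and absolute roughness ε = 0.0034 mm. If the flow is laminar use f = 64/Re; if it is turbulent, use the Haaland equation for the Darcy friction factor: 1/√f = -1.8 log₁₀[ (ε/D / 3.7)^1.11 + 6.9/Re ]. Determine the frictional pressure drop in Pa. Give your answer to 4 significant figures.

ΔP ≈ 28.28 Pa

Cross-sectional area A = πD²/4 = π(0.2635)²/4 = 0.05453 m²; mean velocity V = Q/A = 0.01038/0.05453 = 0.1903 m/s.
Reynolds number Re = ρVD/μ = 1020 · 0.1903 · 0.2635 / 0.00109 = 4.694e+04.
Re > 4000 → turbulent. Relative roughness ε/D = 3.4e-06/0.2635 = 1.29e-05. Haaland: 1/√f = -1.8 log₁₀[(1.29e-05/3.7)^1.11 + 6.9/4.694e+04] = -1.8 log₁₀[8.75e-07 + 0.000147] = 6.894, so f = 0.02104.
Darcy-Weisbach: ΔP = f(L/D)(ρV²/2) = 0.02104·(19.17/0.2635)·(1020·0.1903²/2) = 0.02104·72.75·18.48 = 28.28 Pa.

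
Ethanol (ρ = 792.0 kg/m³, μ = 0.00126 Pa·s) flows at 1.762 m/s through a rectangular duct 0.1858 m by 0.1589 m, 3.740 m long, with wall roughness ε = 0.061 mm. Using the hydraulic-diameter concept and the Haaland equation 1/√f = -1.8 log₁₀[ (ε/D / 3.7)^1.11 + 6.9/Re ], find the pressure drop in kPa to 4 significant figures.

Hydraulic diameter D_h = 4A/P = 4·(0.1858·0.1589)/(2·(0.1858+0.1589)) = 0.1181/0.6894 = 0.1713 m.
Re = ρVD_h/μ = 792·1.762·0.1713/0.00126 = 1.897e+05.
ε/D_h = 6.1e-05/0.1713 = 0.000356; Haaland gives 1/√f = -1.8 log₁₀[3.48e-05+3.64e-05] = 7.466, so f = 0.01794.
ΔP = f(L/D_h)(ρV²/2) = 0.01794·3.74/0.1713·1229 = 481.6 Pa.
ΔP = 0.4816 kPa.

ΔP ≈ 0.4816 kPa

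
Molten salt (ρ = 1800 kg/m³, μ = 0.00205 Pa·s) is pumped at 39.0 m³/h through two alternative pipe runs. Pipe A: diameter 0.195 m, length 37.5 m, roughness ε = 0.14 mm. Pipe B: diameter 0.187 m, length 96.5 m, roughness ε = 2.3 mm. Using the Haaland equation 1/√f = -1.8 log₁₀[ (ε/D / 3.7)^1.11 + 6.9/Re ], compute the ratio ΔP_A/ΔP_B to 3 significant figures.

Pipe A: V = Q/A = 0.01083/0.02986 = 0.3627 m/s; Re = 6.211e+04; ε/D = 0.000718; Haaland → f = 0.0222; ΔP_A = f(L/D)(ρV²/2) = 505.6 Pa.
Pipe B: V = Q/A = 0.01083/0.02746 = 0.3944 m/s; Re = 6.477e+04; ε/D = 0.0123; Haaland → f = 0.04155; ΔP_B = f(L/D)(ρV²/2) = 3002 Pa.
ΔP_A/ΔP_B = 505.6/3002 = 0.168.

ΔP_A/ΔP_B ≈ 0.168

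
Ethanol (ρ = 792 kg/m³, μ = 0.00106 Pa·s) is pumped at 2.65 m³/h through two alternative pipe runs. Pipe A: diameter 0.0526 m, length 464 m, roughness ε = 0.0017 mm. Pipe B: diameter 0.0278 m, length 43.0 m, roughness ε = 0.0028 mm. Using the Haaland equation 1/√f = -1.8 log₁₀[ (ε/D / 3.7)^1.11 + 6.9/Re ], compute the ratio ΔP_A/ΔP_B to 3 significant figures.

Pipe A: V = Q/A = 0.0007361/0.002173 = 0.3388 m/s; Re = 1.331e+04; ε/D = 3.23e-05; Haaland → f = 0.02863; ΔP_A = f(L/D)(ρV²/2) = 1.148e+04 Pa.
Pipe B: V = Q/A = 0.0007361/0.000607 = 1.213 m/s; Re = 2.519e+04; ε/D = 0.000101; Haaland → f = 0.0245; ΔP_B = f(L/D)(ρV²/2) = 2.207e+04 Pa.
ΔP_A/ΔP_B = 1.148e+04/2.207e+04 = 0.520.

ΔP_A/ΔP_B ≈ 0.520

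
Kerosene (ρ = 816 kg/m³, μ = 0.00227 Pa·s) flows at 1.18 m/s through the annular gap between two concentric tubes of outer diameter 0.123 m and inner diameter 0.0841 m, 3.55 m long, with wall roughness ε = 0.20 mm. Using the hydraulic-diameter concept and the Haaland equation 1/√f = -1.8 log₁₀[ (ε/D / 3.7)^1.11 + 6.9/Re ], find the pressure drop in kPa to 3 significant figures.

Hydraulic diameter D_h = 4A/P = D_o - D_i = 0.123 - 0.0841 = 0.0389 m.
Re = ρVD_h/μ = 816·1.18·0.0389/0.00227 = 1.65e+04.
ε/D_h = 0.0002/0.0389 = 0.00514; Haaland gives 1/√f = -1.8 log₁₀[0.000674+0.000418] = 5.331, so f = 0.03519.
ΔP = f(L/D_h)(ρV²/2) = 0.03519·3.55/0.0389·568.1 = 1824 Pa.
ΔP = 1.82 kPa.

ΔP ≈ 1.82 kPa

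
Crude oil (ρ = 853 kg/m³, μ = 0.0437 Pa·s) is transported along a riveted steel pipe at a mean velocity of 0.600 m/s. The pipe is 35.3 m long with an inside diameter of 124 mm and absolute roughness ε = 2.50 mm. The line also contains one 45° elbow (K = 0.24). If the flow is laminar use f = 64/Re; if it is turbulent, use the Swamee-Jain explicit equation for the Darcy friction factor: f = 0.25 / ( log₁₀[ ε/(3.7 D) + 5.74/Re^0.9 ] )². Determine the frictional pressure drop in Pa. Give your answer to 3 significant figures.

Reynolds number Re = ρVD/μ = 853 · 0.6 · 0.124 / 0.0437 = 1452.
Re < 2300 → laminar flow, so f = 64/Re = 64/1452 = 0.04407 (the turbulent correlation is not needed).
Total minor-loss coefficient ΣK = 1·0.24 = 0.24.
ΔP = [f·L/D + ΣK]·(ρV²/2) = [0.04407·35.3/0.124 + 0.24]·(853·0.6²/2) = [12.55 + 0.24]·153.5 = 1963 Pa.

ΔP ≈ 1960 Pa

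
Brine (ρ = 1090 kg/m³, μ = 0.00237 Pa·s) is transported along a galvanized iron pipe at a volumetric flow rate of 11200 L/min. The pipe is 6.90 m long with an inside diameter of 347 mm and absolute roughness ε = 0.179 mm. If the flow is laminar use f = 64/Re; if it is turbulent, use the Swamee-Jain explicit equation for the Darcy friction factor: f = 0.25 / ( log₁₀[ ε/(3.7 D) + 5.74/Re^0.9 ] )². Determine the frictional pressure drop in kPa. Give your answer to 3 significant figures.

ΔP ≈ 0.775 kPa

Q = 11200 L/min = 11200/60000 = 0.1867 m³/s.
Cross-sectional area A = πD²/4 = π(0.347)²/4 = 0.09457 m²; mean velocity V = Q/A = 0.1867/0.09457 = 1.974 m/s.
Reynolds number Re = ρVD/μ = 1090 · 1.974 · 0.347 / 0.00237 = 3.15e+05.
Re > 4000 → turbulent. Relative roughness ε/D = 0.000179/0.347 = 0.000516. Swamee-Jain: f = 0.25/(log₁₀[0.000516/3.7 + 5.74/3.15e+05^0.9])² = 0.25/(log₁₀[0.000139 + 6.46e-05])² = 0.25/(-3.69)² = 0.01836.
Darcy-Weisbach: ΔP = f(L/D)(ρV²/2) = 0.01836·(6.9/0.347)·(1090·1.974²/2) = 0.01836·19.88·2123 = 775.1 Pa.
ΔP = 775.1 Pa = 0.775 kPa.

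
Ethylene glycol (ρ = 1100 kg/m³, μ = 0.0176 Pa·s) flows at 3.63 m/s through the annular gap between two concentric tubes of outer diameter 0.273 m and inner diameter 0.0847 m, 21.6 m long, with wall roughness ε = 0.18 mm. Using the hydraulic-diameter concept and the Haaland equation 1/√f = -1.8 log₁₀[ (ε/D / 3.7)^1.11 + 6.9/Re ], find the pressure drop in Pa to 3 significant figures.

Hydraulic diameter D_h = 4A/P = D_o - D_i = 0.273 - 0.0847 = 0.1883 m.
Re = ρVD_h/μ = 1100·3.63·0.1883/0.0176 = 4.272e+04.
ε/D_h = 0.00018/0.1883 = 0.000956; Haaland gives 1/√f = -1.8 log₁₀[0.000104+0.000162] = 6.436, so f = 0.02414.
ΔP = f(L/D_h)(ρV²/2) = 0.02414·21.6/0.1883·7247 = 2.007e+04 Pa.

ΔP ≈ 20100 Pa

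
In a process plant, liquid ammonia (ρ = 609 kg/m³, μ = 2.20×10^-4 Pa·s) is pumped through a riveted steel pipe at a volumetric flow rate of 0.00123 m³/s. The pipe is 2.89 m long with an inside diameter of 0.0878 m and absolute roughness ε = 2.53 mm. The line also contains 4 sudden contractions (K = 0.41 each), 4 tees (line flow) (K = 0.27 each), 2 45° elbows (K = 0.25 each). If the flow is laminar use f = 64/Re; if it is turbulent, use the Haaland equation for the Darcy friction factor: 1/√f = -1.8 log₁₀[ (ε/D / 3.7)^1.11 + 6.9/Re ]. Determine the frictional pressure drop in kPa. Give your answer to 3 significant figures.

Cross-sectional area A = πD²/4 = π(0.0878)²/4 = 0.006055 m²; mean velocity V = Q/A = 0.00123/0.006055 = 0.2032 m/s.
Reynolds number Re = ρVD/μ = 609 · 0.2032 · 0.0878 / 0.00022 = 4.938e+04.
Re > 4000 → turbulent. Relative roughness ε/D = 0.00253/0.0878 = 0.0288. Haaland: 1/√f = -1.8 log₁₀[(0.0288/3.7)^1.11 + 6.9/4.938e+04] = -1.8 log₁₀[0.00457 + 0.00014] = 4.189, so f = 0.05698.
Total minor-loss coefficient ΣK = 4·0.41 + 4·0.27 + 2·0.25 = 3.22.
ΔP = [f·L/D + ΣK]·(ρV²/2) = [0.05698·2.89/0.0878 + 3.22]·(609·0.2032²/2) = [1.875 + 3.22]·12.57 = 64.04 Pa.
ΔP = 64.04 Pa = 0.0640 kPa.

ΔP ≈ 0.0640 kPa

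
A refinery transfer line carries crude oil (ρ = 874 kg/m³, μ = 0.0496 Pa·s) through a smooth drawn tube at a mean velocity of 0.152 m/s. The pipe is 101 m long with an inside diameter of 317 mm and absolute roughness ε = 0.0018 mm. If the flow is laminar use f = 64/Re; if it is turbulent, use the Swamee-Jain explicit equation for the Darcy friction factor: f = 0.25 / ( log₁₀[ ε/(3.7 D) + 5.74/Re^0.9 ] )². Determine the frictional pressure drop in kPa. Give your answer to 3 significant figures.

Reynolds number Re = ρVD/μ = 874 · 0.152 · 0.317 / 0.0496 = 849.
Re < 2300 → laminar flow, so f = 64/Re = 64/849 = 0.07538 (the turbulent correlation is not needed).
Darcy-Weisbach: ΔP = f(L/D)(ρV²/2) = 0.07538·(101/0.317)·(874·0.152²/2) = 0.07538·318.6·10.1 = 242.5 Pa.
ΔP = 242.5 Pa = 0.242 kPa.

ΔP ≈ 0.242 kPa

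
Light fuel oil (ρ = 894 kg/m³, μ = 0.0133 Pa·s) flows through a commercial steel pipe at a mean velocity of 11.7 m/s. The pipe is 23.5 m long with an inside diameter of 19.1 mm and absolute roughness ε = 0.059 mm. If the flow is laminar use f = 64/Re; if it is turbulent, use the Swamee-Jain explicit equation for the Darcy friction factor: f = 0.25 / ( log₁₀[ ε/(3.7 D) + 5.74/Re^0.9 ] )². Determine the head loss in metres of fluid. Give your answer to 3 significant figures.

Reynolds number Re = ρVD/μ = 894 · 11.7 · 0.0191 / 0.0133 = 1.502e+04.
Re > 4000 → turbulent. Relative roughness ε/D = 5.9e-05/0.0191 = 0.00309. Swamee-Jain: f = 0.25/(log₁₀[0.00309/3.7 + 5.74/1.502e+04^0.9])² = 0.25/(log₁₀[0.000835 + 0.001])² = 0.25/(-2.736)² = 0.03339.
Darcy-Weisbach: ΔP = f(L/D)(ρV²/2) = 0.03339·(23.5/0.0191)·(894·11.7²/2) = 0.03339·1230·6.119e+04 = 2.513e+06 Pa.
Head loss h_f = ΔP/(ρg) = 2.513e+06/(894·9.81) = 287 m.

h_f ≈ 287 m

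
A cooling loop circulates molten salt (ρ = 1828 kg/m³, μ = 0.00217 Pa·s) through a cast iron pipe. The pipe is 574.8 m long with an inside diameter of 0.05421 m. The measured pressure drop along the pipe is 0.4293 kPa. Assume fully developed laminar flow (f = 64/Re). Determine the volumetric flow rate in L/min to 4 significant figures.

Q ≈ 4.377 L/min

For laminar flow, f = 64/Re with Re = ρVD/μ, so Darcy-Weisbach reduces to ΔP = 32μLV/D². Solving for V: V = ΔP·D²/(32μL) = 429.3·(0.05421)²/(32·0.00217·574.8) = 0.03161 m/s.
Check: Re = ρVD/μ = 1828·0.03161·0.05421/0.00217 = 1443 < 2300, so the laminar assumption holds.
Q = V·A = 0.03161·(π/4·0.05421²) = 7.295e-05 m³/s = 4.377 L/min.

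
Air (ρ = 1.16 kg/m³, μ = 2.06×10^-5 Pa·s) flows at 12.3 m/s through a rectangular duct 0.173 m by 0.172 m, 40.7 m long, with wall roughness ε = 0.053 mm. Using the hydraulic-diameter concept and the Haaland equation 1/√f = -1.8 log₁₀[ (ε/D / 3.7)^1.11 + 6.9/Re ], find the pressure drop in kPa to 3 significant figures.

ΔP ≈ 0.388 kPa

Hydraulic diameter D_h = 4A/P = 4·(0.173·0.172)/(2·(0.173+0.172)) = 0.119/0.69 = 0.1725 m.
Re = ρVD_h/μ = 1.16·12.3·0.1725/2.06e-05 = 1.195e+05.
ε/D_h = 5.3e-05/0.1725 = 0.000307; Haaland gives 1/√f = -1.8 log₁₀[2.95e-05+5.78e-05] = 7.306, so f = 0.01873.
ΔP = f(L/D_h)(ρV²/2) = 0.01873·40.7/0.1725·87.75 = 387.8 Pa.
ΔP = 0.388 kPa.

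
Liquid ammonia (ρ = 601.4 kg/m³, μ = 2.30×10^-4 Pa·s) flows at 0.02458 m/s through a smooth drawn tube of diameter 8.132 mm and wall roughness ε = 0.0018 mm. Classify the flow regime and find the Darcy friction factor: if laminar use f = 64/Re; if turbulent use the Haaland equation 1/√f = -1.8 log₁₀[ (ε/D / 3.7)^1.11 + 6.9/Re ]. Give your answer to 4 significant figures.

Re = ρVD/μ = 601.4·0.02458·0.008132/0.00023 = 522.7.
Re < 2300 → laminar, so f = 64/Re = 0.1225 (roughness is irrelevant in laminar flow).

f ≈ 0.1225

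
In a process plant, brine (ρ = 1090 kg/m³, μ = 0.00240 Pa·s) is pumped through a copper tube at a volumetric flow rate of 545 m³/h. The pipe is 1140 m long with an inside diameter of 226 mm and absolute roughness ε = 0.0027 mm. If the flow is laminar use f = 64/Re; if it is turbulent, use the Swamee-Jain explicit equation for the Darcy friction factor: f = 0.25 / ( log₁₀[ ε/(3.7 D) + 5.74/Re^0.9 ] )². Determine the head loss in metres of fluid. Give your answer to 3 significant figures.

h_f ≈ 50.8 m

Q = 545 m³/h = 545/3600 = 0.1514 m³/s.
Cross-sectional area A = πD²/4 = π(0.226)²/4 = 0.04011 m²; mean velocity V = Q/A = 0.1514/0.04011 = 3.774 m/s.
Reynolds number Re = ρVD/μ = 1090 · 3.774 · 0.226 / 0.0024 = 3.874e+05.
Re > 4000 → turbulent. Relative roughness ε/D = 2.7e-06/0.226 = 1.19e-05. Swamee-Jain: f = 0.25/(log₁₀[1.19e-05/3.7 + 5.74/3.874e+05^0.9])² = 0.25/(log₁₀[3.23e-06 + 5.37e-05])² = 0.25/(-4.245)² = 0.01387.
Darcy-Weisbach: ΔP = f(L/D)(ρV²/2) = 0.01387·(1140/0.226)·(1090·3.774²/2) = 0.01387·5044·7762 = 5.432e+05 Pa.
Head loss h_f = ΔP/(ρg) = 5.432e+05/(1090·9.81) = 50.8 m.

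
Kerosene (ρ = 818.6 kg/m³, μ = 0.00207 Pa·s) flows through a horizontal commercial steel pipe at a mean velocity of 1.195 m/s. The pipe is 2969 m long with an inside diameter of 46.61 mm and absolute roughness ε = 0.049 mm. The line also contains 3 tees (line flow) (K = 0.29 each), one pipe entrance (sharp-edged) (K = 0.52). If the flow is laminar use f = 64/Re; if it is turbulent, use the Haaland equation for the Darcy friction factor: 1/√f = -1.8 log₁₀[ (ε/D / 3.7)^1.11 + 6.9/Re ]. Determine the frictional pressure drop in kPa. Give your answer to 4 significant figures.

ΔP ≈ 1014 kPa

Reynolds number Re = ρVD/μ = 818.6 · 1.195 · 0.04661 / 0.00207 = 2.203e+04.
Re > 4000 → turbulent. Relative roughness ε/D = 4.9e-05/0.04661 = 0.00105. Haaland: 1/√f = -1.8 log₁₀[(0.00105/3.7)^1.11 + 6.9/2.203e+04] = -1.8 log₁₀[0.000116 + 0.000313] = 6.062, so f = 0.02722.
Total minor-loss coefficient ΣK = 3·0.29 + 1·0.52 = 1.39.
ΔP = [f·L/D + ΣK]·(ρV²/2) = [0.02722·2969/0.04661 + 1.39]·(818.6·1.195²/2) = [1734 + 1.39]·584.5 = 1.014e+06 Pa.
ΔP = 1.014e+06 Pa = 1014 kPa.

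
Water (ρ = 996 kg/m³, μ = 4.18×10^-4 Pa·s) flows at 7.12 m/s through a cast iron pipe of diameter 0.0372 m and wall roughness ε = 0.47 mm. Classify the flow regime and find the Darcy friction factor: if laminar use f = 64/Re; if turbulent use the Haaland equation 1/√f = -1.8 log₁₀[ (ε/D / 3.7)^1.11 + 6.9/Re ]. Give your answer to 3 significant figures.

Re = ρVD/μ = 996·7.12·0.0372/0.000418 = 6.311e+05.
Re > 4000 → turbulent. ε/D = 0.00047/0.0372 = 0.0126; Haaland: 1/√f = -1.8 log₁₀[0.00183 + 1.09e-05] = 4.924, so f = 0.04125.

f ≈ 0.0412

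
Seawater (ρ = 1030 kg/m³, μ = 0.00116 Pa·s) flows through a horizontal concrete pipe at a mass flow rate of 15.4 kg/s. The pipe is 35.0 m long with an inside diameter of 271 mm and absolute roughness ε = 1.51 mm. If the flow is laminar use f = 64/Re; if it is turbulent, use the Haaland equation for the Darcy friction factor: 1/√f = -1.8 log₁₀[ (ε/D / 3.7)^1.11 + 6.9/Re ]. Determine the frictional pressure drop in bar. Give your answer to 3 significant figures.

A = πD²/4 = π(0.271)²/4 = 0.05768 m²; mean velocity V = ṁ/(ρA) = 15.4/(1030 · 0.05768) = 0.2592 m/s.
Reynolds number Re = ρVD/μ = 1030 · 0.2592 · 0.271 / 0.00116 = 6.237e+04.
Re > 4000 → turbulent. Relative roughness ε/D = 0.00151/0.271 = 0.00557. Haaland: 1/√f = -1.8 log₁₀[(0.00557/3.7)^1.11 + 6.9/6.237e+04] = -1.8 log₁₀[0.000737 + 0.000111] = 5.529, so f = 0.03271.
Darcy-Weisbach: ΔP = f(L/D)(ρV²/2) = 0.03271·(35/0.271)·(1030·0.2592²/2) = 0.03271·129.2·34.6 = 146.2 Pa.
ΔP = 146.2 Pa = 0.00146 bar.

ΔP ≈ 0.00146 bar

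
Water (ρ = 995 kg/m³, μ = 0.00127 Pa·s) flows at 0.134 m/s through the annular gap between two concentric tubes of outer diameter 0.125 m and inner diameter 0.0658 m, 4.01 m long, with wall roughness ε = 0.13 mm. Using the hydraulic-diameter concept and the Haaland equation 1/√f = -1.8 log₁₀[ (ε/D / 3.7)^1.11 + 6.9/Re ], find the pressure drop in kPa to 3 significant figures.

Hydraulic diameter D_h = 4A/P = D_o - D_i = 0.125 - 0.0658 = 0.0592 m.
Re = ρVD_h/μ = 995·0.134·0.0592/0.00127 = 6215.
ε/D_h = 0.00013/0.0592 = 0.0022; Haaland gives 1/√f = -1.8 log₁₀[0.000262+0.00111] = 5.153, so f = 0.03767.
ΔP = f(L/D_h)(ρV²/2) = 0.03767·4.01/0.0592·8.933 = 22.79 Pa.
ΔP = 0.0228 kPa.

ΔP ≈ 0.0228 kPa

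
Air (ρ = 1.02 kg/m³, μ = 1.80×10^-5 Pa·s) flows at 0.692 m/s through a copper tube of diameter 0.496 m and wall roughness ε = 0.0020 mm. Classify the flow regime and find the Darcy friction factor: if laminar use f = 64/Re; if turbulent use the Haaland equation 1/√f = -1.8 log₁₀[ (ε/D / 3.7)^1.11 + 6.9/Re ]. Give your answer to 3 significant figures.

Re = ρVD/μ = 1.02·0.692·0.496/1.8e-05 = 1.945e+04.
Re > 4000 → turbulent. ε/D = 2e-06/0.496 = 4.03e-06; Haaland: 1/√f = -1.8 log₁₀[2.41e-07 + 0.000355] = 6.21, so f = 0.02593.

f ≈ 0.0259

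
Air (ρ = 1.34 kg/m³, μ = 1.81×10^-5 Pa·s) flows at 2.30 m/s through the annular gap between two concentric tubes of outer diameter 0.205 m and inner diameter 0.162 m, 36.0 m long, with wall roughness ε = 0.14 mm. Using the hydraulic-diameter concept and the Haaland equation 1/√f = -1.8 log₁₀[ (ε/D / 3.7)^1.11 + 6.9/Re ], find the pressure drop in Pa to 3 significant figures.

ΔP ≈ 111 Pa

Hydraulic diameter D_h = 4A/P = D_o - D_i = 0.205 - 0.162 = 0.043 m.
Re = ρVD_h/μ = 1.34·2.3·0.043/1.81e-05 = 7322.
ε/D_h = 0.00014/0.043 = 0.00326; Haaland gives 1/√f = -1.8 log₁₀[0.000406+0.000942] = 5.166, so f = 0.03746.
ΔP = f(L/D_h)(ρV²/2) = 0.03746·36/0.043·3.544 = 111.2 Pa.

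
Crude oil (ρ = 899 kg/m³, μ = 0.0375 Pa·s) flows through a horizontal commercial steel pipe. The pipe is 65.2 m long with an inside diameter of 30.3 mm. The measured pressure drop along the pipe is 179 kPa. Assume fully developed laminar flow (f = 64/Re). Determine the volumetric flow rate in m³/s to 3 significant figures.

Q ≈ 0.00151 m³/s

For laminar flow, f = 64/Re with Re = ρVD/μ, so Darcy-Weisbach reduces to ΔP = 32μLV/D². Solving for V: V = ΔP·D²/(32μL) = 1.79e+05·(0.0303)²/(32·0.0375·65.2) = 2.1 m/s.
Check: Re = ρVD/μ = 899·2.1·0.0303/0.0375 = 1526 < 2300, so the laminar assumption holds.
Q = V·A = 2.1·(π/4·0.0303²) = 0.001515 m³/s = 0.00151 m³/s.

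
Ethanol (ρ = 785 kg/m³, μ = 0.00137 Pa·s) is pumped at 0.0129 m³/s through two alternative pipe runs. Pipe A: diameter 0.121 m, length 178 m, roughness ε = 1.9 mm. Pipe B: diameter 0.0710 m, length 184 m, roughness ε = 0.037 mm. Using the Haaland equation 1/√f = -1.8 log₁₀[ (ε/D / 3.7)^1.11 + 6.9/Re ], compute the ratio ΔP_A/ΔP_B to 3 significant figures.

ΔP_A/ΔP_B ≈ 0.156

Pipe A: V = Q/A = 0.0129/0.0115 = 1.122 m/s; Re = 7.778e+04; ε/D = 0.0157; Haaland → f = 0.04507; ΔP_A = f(L/D)(ρV²/2) = 3.275e+04 Pa.
Pipe B: V = Q/A = 0.0129/0.003959 = 3.258 m/s; Re = 1.326e+05; ε/D = 0.000521; Haaland → f = 0.0195; ΔP_B = f(L/D)(ρV²/2) = 2.106e+05 Pa.
ΔP_A/ΔP_B = 3.275e+04/2.106e+05 = 0.156.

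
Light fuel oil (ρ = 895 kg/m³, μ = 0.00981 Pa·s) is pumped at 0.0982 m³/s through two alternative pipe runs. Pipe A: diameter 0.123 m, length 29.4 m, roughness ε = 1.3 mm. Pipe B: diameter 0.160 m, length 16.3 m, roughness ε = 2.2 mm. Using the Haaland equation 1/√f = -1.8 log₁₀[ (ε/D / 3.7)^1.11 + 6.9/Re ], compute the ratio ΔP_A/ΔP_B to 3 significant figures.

ΔP_A/ΔP_B ≈ 6.13

Pipe A: V = Q/A = 0.0982/0.01188 = 8.264 m/s; Re = 9.274e+04; ε/D = 0.0106; Haaland → f = 0.03928; ΔP_A = f(L/D)(ρV²/2) = 2.87e+05 Pa.
Pipe B: V = Q/A = 0.0982/0.02011 = 4.884 m/s; Re = 7.129e+04; ε/D = 0.0138; Haaland → f = 0.04308; ΔP_B = f(L/D)(ρV²/2) = 4.685e+04 Pa.
ΔP_A/ΔP_B = 2.87e+05/4.685e+04 = 6.13.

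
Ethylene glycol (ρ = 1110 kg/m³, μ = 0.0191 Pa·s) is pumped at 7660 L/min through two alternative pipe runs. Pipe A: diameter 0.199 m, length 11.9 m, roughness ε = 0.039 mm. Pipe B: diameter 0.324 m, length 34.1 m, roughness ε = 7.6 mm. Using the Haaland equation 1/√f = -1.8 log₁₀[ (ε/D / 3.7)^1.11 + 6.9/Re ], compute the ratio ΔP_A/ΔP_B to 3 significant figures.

ΔP_A/ΔP_B ≈ 1.62

Pipe A: V = Q/A = 0.1277/0.0311 = 4.105 m/s; Re = 4.747e+04; ε/D = 0.000196; Haaland → f = 0.02152; ΔP_A = f(L/D)(ρV²/2) = 1.203e+04 Pa.
Pipe B: V = Q/A = 0.1277/0.08245 = 1.548 m/s; Re = 2.916e+04; ε/D = 0.0235; Haaland → f = 0.05304; ΔP_B = f(L/D)(ρV²/2) = 7428 Pa.
ΔP_A/ΔP_B = 1.203e+04/7428 = 1.62.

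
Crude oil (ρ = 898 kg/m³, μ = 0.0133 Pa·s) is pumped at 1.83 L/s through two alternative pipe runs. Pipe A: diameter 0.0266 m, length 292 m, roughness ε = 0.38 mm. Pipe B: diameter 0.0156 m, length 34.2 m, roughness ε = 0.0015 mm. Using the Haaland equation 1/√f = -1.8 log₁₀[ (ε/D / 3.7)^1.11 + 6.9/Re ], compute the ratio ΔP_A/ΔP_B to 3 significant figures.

ΔP_A/ΔP_B ≈ 0.956

Pipe A: V = Q/A = 0.00183/0.0005557 = 3.293 m/s; Re = 5914; ε/D = 0.0143; Haaland → f = 0.04992; ΔP_A = f(L/D)(ρV²/2) = 2.668e+06 Pa.
Pipe B: V = Q/A = 0.00183/0.0001911 = 9.574 m/s; Re = 1.008e+04; ε/D = 9.62e-05; Haaland → f = 0.03091; ΔP_B = f(L/D)(ρV²/2) = 2.79e+06 Pa.
ΔP_A/ΔP_B = 2.668e+06/2.79e+06 = 0.956.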